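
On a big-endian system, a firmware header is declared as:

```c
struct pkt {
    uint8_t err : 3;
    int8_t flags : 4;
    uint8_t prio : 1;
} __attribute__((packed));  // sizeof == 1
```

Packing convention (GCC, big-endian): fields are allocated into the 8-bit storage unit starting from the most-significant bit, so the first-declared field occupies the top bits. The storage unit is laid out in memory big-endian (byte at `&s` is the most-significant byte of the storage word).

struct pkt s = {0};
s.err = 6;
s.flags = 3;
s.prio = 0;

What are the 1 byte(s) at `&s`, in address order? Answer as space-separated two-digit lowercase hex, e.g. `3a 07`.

c6

err (3b) val=6 bits=0x6 at bit 5: 0xc0
flags (4b) val=3 bits=0x3 at bit 1: 0xc6
prio (1b) val=0 bits=0x0 at bit 0: 0xc6
word = 0xc6 → big-endian bytes:
  [0]=0xc6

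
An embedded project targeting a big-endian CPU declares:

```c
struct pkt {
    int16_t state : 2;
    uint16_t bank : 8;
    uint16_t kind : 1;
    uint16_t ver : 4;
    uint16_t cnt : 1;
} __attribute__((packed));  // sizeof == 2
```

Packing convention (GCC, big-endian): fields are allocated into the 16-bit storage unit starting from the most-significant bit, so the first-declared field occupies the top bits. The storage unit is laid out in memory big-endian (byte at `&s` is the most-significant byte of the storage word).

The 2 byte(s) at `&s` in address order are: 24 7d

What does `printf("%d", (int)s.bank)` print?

145

[0]=0x24 [1]=0x7d (big-endian) → word 0x247d
state [14+:2] = (word>>14) & 0x3 = 0
bank [6+:8] = (word>>6) & 0xff = 145  ←
kind [5+:1] = (word>>5) & 0x1 = 1
ver [1+:4] = (word>>1) & 0xf = 14
cnt [0+:1] = (word>>0) & 0x1 = 1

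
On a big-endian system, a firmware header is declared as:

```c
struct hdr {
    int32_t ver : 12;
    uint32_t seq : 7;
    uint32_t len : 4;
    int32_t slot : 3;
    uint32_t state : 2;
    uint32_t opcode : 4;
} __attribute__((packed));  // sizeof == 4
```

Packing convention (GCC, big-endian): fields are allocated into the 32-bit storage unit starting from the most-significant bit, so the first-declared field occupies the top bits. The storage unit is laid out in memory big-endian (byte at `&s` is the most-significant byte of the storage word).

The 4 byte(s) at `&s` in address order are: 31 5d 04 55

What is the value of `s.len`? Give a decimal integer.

[0]=0x31 [1]=0x5d [2]=0x04 [3]=0x55 (big-endian) → word 0x315d0455
ver [20+:12] = (word>>20) & 0xfff = 789
seq [13+:7] = (word>>13) & 0x7f = 104
len [9+:4] = (word>>9) & 0xf = 2  ←
slot [6+:3] = (word>>6) & 0x7 = 1
state [4+:2] = (word>>4) & 0x3 = 1
opcode [0+:4] = (word>>0) & 0xf = 5

2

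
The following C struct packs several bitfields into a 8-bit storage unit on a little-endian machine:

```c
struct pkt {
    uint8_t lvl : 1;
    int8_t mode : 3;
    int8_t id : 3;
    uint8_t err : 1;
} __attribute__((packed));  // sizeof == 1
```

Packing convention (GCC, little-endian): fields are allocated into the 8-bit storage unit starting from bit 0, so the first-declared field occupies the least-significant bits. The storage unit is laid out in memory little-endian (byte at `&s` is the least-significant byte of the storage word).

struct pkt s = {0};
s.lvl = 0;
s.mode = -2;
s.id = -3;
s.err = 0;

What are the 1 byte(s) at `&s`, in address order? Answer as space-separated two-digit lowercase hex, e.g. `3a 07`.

[0+:1] lvl=0 & 0x1 = 0x0; word=0x00
[1+:3] mode=-2 & 0x7 = 0x6; word=0x0c
[4+:3] id=-3 & 0x7 = 0x5; word=0x5c
[7+:1] err=0 & 0x1 = 0x0; word=0x5c
word = 0x5c → little-endian bytes:
  [0]=0x5c

5c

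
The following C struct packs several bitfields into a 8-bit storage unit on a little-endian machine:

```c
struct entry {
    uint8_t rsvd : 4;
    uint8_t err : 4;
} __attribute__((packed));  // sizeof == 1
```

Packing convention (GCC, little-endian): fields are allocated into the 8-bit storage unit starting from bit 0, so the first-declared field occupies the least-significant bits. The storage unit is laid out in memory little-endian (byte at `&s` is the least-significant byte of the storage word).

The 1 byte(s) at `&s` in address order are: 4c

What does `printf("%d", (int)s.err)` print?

[0]=0x4c (little-endian) → word 0x4c
rsvd:4 @ bit 0 → (0x4c>>0)&0xf = 0xc
err:4 @ bit 4 → (0x4c>>4)&0xf = 0x4  ←

4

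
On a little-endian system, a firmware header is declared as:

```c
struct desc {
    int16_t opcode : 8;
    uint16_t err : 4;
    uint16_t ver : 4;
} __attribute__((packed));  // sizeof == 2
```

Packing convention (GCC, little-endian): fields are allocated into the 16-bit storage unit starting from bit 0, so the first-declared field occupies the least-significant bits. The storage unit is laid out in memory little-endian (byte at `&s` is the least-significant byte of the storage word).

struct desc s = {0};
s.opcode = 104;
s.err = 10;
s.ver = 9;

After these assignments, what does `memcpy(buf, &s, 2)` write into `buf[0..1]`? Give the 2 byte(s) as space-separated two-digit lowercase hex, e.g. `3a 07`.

68 9a

opcode (8b) val=104 bits=0x68 at bit 0: 0x0068
err (4b) val=10 bits=0xa at bit 8: 0x0a68
ver (4b) val=9 bits=0x9 at bit 12: 0x9a68
word = 0x9a68 → little-endian bytes:
  [0]=0x68  [1]=0x9a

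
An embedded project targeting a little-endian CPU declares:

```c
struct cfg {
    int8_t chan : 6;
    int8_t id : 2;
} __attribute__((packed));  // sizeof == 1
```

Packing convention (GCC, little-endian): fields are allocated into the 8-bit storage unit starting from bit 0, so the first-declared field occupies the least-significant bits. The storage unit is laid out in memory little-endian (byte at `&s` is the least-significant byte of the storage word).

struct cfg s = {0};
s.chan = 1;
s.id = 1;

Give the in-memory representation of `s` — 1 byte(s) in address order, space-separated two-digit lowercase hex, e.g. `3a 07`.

[0+:6] chan=1 & 0x3f = 0x1; word=0x01
[6+:2] id=1 & 0x3 = 0x1; word=0x41
word = 0x41 → little-endian bytes:
  [0]=0x41

41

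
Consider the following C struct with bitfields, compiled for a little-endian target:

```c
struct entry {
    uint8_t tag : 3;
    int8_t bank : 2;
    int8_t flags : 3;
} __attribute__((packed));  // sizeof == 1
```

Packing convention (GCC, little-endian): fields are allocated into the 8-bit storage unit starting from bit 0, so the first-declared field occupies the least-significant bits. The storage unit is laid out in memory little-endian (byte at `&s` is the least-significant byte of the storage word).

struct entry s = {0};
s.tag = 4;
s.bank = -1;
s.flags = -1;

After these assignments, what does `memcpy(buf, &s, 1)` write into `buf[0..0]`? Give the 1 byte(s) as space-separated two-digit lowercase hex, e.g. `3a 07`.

tag:3 = 4 → 0x4 << 0 → word 0x04
bank:2 = -1 → 0x3 << 3 → word 0x1c
flags:3 = -1 → 0x7 << 5 → word 0xfc
word = 0xfc → little-endian bytes:
  [0]=0xfc

fc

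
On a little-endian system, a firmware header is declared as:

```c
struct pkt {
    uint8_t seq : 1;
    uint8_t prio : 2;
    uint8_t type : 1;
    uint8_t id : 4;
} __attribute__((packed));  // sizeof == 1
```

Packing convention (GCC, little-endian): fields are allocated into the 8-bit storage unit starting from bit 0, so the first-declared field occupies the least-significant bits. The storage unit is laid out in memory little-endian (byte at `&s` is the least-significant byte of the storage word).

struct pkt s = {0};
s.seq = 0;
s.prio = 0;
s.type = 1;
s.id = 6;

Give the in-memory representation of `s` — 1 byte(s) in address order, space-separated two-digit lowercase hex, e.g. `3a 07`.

68

[0+:1] seq=0 & 0x1 = 0x0; word=0x00
[1+:2] prio=0 & 0x3 = 0x0; word=0x00
[3+:1] type=1 & 0x1 = 0x1; word=0x08
[4+:4] id=6 & 0xf = 0x6; word=0x68
word = 0x68 → little-endian bytes:
  [0]=0x68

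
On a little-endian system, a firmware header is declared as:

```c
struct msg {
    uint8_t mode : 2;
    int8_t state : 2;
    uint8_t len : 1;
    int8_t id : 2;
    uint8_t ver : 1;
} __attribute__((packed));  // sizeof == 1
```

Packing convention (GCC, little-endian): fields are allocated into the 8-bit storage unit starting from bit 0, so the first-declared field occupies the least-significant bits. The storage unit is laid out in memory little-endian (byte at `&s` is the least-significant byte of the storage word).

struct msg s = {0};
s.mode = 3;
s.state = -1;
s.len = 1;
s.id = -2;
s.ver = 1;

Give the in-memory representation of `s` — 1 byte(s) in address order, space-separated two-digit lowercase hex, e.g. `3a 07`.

mode (2b) val=3 bits=0x3 at bit 0: 0x03
state (2b) val=-1 bits=0x3 at bit 2: 0x0f
len (1b) val=1 bits=0x1 at bit 4: 0x1f
id (2b) val=-2 bits=0x2 at bit 5: 0x5f
ver (1b) val=1 bits=0x1 at bit 7: 0xdf
word = 0xdf → little-endian bytes:
  [0]=0xdf

df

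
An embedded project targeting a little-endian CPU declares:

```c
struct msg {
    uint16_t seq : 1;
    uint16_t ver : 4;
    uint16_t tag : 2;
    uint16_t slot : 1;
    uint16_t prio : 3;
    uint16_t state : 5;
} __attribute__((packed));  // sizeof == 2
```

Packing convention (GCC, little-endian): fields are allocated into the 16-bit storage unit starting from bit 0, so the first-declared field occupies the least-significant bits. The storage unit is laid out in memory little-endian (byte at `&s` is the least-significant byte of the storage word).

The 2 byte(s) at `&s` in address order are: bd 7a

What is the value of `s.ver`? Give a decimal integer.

[0]=0xbd [1]=0x7a (little-endian) → word 0x7abd
seq [0+:1] = (word>>0) & 0x1 = 1
ver [1+:4] = (word>>1) & 0xf = 14  ←
tag [5+:2] = (word>>5) & 0x3 = 1
slot [7+:1] = (word>>7) & 0x1 = 1
prio [8+:3] = (word>>8) & 0x7 = 2
state [11+:5] = (word>>11) & 0x1f = 15

14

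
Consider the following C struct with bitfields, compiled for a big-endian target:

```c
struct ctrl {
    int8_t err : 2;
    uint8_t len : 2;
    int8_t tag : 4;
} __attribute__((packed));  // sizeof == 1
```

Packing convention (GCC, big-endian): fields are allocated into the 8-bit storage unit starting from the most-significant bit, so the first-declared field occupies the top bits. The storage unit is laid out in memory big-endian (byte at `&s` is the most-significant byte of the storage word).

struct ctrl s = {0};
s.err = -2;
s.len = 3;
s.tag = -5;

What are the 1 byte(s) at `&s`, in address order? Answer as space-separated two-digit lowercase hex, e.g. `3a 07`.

err (2b) val=-2 bits=0x2 at bit 6: 0x80
len (2b) val=3 bits=0x3 at bit 4: 0xb0
tag (4b) val=-5 bits=0xb at bit 0: 0xbb
word = 0xbb → big-endian bytes:
  [0]=0xbb

bb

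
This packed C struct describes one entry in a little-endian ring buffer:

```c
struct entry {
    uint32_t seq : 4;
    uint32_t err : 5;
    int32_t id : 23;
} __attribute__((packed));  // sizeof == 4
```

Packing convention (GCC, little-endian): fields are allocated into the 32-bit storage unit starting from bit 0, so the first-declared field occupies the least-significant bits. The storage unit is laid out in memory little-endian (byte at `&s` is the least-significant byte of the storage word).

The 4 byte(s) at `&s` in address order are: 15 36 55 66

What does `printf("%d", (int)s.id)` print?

3353243

[0]=0x15 [1]=0x36 [2]=0x55 [3]=0x66 (little-endian) → word 0x66553615
seq:4 @ bit 0 → (0x66553615>>0)&0xf = 0x5
err:5 @ bit 4 → (0x66553615>>4)&0x1f = 0x1
id:23 @ bit 9 → (0x66553615>>9)&0x7fffff = 0x332a9b  ←
id signed 23b, MSB=0: value = 3353243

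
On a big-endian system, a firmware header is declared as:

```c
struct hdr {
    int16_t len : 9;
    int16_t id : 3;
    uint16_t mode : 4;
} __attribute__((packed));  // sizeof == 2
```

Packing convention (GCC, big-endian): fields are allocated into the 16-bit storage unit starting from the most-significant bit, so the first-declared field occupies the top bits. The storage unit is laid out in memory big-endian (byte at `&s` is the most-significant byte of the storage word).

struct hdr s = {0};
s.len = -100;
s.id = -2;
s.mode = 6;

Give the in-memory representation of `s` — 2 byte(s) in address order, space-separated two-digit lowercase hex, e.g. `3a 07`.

ce 66

[7+:9] len=-100 & 0x1ff = 0x19c; word=0xce00
[4+:3] id=-2 & 0x7 = 0x6; word=0xce60
[0+:4] mode=6 & 0xf = 0x6; word=0xce66
word = 0xce66 → big-endian bytes:
  [0]=0xce  [1]=0x66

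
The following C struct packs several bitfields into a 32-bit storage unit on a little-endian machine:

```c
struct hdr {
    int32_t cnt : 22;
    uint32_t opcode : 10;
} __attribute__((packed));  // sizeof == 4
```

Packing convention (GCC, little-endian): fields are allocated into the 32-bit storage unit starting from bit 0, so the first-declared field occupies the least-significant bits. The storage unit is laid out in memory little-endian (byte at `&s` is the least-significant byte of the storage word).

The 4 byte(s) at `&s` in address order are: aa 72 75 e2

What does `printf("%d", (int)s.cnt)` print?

-691542

[0]=0xaa [1]=0x72 [2]=0x75 [3]=0xe2 (little-endian) → word 0xe27572aa
cnt:22 @ bit 0 → (0xe27572aa>>0)&0x3fffff = 0x3572aa  ←
opcode:10 @ bit 22 → (0xe27572aa>>22)&0x3ff = 0x389
cnt signed 22b, MSB=1: 3502762 - 4194304 = -691542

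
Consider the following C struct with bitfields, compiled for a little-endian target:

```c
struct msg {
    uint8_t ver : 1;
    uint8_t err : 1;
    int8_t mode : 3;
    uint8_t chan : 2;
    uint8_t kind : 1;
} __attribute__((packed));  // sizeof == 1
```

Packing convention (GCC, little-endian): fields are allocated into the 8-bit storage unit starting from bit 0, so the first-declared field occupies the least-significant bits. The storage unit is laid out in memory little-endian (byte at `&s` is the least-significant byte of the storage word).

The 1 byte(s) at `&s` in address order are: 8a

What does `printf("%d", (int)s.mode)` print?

2

[0]=0x8a (little-endian) → word 0x8a
ver [0+:1] = (word>>0) & 0x1 = 0
err [1+:1] = (word>>1) & 0x1 = 1
mode [2+:3] = (word>>2) & 0x7 = 2  ←
chan [5+:2] = (word>>5) & 0x3 = 0
kind [7+:1] = (word>>7) & 0x1 = 1
mode signed 3b, MSB=0: value = 2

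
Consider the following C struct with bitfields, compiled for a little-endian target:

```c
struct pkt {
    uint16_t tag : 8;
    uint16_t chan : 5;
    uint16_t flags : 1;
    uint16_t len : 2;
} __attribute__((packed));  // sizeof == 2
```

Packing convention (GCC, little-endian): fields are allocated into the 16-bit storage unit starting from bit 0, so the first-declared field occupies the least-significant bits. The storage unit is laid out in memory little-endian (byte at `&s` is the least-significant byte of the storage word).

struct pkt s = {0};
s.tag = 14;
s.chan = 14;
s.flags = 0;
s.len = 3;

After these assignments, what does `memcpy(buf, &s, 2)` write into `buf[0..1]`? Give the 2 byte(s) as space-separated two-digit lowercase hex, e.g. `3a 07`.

[0+:8] tag=14 & 0xff = 0xe; word=0x000e
[8+:5] chan=14 & 0x1f = 0xe; word=0x0e0e
[13+:1] flags=0 & 0x1 = 0x0; word=0x0e0e
[14+:2] len=3 & 0x3 = 0x3; word=0xce0e
word = 0xce0e → little-endian bytes:
  [0]=0x0e  [1]=0xce

0e ce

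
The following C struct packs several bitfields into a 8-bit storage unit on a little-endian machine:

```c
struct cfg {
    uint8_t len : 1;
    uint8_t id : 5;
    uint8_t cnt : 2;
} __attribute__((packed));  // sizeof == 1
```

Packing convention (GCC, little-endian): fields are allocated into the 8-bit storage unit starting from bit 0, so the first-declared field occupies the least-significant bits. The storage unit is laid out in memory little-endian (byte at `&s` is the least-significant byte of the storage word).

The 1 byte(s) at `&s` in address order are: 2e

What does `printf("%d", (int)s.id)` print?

[0]=0x2e (little-endian) → word 0x2e
len:1 @ bit 0 → (0x2e>>0)&0x1 = 0x0
id:5 @ bit 1 → (0x2e>>1)&0x1f = 0x17  ←
cnt:2 @ bit 6 → (0x2e>>6)&0x3 = 0x0

23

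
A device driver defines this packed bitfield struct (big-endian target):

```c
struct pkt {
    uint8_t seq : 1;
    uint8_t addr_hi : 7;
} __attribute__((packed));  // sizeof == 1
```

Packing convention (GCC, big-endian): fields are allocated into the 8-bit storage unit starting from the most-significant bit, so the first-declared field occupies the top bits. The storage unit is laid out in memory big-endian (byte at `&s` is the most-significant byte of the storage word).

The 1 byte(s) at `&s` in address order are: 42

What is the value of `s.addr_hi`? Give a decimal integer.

[0]=0x42 (big-endian) → word 0x42
seq [7+:1] = (word>>7) & 0x1 = 0
addr_hi [0+:7] = (word>>0) & 0x7f = 66  ←

66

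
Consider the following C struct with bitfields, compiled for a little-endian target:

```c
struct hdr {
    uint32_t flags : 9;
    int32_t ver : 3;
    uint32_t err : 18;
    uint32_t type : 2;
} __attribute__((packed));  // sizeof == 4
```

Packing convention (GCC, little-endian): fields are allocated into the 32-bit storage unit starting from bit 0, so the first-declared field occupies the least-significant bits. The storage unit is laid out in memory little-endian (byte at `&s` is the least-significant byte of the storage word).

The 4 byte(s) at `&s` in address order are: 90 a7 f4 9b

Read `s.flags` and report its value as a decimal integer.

[0]=0x90 [1]=0xa7 [2]=0xf4 [3]=0x9b (little-endian) → word 0x9bf4a790
flags [0+:9] = (word>>0) & 0x1ff = 400  ←
ver [9+:3] = (word>>9) & 0x7 = 3
err [12+:18] = (word>>12) & 0x3ffff = 114506
type [30+:2] = (word>>30) & 0x3 = 2

400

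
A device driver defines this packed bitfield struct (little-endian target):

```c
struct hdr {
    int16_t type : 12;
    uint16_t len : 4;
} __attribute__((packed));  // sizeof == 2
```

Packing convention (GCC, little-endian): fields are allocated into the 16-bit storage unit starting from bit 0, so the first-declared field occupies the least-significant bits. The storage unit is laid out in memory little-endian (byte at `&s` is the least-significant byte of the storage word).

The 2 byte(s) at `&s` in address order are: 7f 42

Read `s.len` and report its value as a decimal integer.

4

[0]=0x7f [1]=0x42 (little-endian) → word 0x427f
type:12 @ bit 0 → (0x427f>>0)&0xfff = 0x27f
len:4 @ bit 12 → (0x427f>>12)&0xf = 0x4  ←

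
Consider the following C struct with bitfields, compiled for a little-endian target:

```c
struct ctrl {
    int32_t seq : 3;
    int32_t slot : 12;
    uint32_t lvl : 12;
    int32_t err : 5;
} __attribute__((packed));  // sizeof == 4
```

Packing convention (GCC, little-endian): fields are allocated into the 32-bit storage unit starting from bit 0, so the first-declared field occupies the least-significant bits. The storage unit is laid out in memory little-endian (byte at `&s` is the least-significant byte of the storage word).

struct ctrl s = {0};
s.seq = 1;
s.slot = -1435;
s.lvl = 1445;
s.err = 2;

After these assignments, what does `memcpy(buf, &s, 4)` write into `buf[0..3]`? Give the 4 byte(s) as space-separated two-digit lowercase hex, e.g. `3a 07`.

29 d3 d2 12

seq (3b) val=1 bits=0x1 at bit 0: 0x00000001
slot (12b) val=-1435 bits=0xa65 at bit 3: 0x00005329
lvl (12b) val=1445 bits=0x5a5 at bit 15: 0x02d2d329
err (5b) val=2 bits=0x2 at bit 27: 0x12d2d329
word = 0x12d2d329 → little-endian bytes:
  [0]=0x29  [1]=0xd3  [2]=0xd2  [3]=0x12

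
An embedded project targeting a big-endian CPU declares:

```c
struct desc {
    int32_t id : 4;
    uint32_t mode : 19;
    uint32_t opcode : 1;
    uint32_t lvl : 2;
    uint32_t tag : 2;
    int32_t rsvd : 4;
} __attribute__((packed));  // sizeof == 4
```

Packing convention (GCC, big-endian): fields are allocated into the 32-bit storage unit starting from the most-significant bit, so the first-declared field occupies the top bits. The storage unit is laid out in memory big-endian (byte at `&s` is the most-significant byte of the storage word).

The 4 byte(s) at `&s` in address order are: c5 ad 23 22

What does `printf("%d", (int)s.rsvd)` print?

2

[0]=0xc5 [1]=0xad [2]=0x23 [3]=0x22 (big-endian) → word 0xc5ad2322
id:4 @ bit 28 → (0xc5ad2322>>28)&0xf = 0xc
mode:19 @ bit 9 → (0xc5ad2322>>9)&0x7ffff = 0x2d691
opcode:1 @ bit 8 → (0xc5ad2322>>8)&0x1 = 0x1
lvl:2 @ bit 6 → (0xc5ad2322>>6)&0x3 = 0x0
tag:2 @ bit 4 → (0xc5ad2322>>4)&0x3 = 0x2
rsvd:4 @ bit 0 → (0xc5ad2322>>0)&0xf = 0x2  ←
rsvd signed 4b, MSB=0: value = 2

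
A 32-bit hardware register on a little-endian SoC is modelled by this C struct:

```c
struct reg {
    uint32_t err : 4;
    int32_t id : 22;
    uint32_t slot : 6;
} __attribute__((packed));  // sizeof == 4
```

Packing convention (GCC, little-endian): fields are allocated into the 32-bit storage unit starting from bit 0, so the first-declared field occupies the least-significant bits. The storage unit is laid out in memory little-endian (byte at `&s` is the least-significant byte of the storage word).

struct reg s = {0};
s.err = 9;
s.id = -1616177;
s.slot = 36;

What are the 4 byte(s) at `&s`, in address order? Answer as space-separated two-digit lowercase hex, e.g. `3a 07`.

err (4b) val=9 bits=0x9 at bit 0: 0x00000009
id (22b) val=-1616177 bits=0x2756cf at bit 4: 0x02756cf9
slot (6b) val=36 bits=0x24 at bit 26: 0x92756cf9
word = 0x92756cf9 → little-endian bytes:
  [0]=0xf9  [1]=0x6c  [2]=0x75  [3]=0x92

f9 6c 75 92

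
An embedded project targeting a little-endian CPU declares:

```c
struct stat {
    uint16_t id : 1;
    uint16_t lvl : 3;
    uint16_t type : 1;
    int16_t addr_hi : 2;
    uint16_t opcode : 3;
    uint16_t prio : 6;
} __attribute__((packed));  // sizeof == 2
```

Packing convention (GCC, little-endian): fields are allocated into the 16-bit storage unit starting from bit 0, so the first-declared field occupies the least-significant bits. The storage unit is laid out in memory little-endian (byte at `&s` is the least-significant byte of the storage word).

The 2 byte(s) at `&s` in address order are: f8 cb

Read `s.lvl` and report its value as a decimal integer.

[0]=0xf8 [1]=0xcb (little-endian) → word 0xcbf8
id [0+:1] = (word>>0) & 0x1 = 0
lvl [1+:3] = (word>>1) & 0x7 = 4  ←
type [4+:1] = (word>>4) & 0x1 = 1
addr_hi [5+:2] = (word>>5) & 0x3 = 3
opcode [7+:3] = (word>>7) & 0x7 = 7
prio [10+:6] = (word>>10) & 0x3f = 50

4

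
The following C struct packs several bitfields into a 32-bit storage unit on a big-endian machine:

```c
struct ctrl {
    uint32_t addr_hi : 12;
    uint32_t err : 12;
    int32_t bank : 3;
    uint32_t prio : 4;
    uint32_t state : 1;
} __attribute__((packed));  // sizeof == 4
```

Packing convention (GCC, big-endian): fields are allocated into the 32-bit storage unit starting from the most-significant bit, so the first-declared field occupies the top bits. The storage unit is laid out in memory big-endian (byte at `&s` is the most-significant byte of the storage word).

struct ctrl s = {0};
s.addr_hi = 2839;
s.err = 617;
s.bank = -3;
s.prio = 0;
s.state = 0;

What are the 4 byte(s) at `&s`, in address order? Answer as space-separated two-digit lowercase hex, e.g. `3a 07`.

b1 72 69 a0

[20+:12] addr_hi=2839 & 0xfff = 0xb17; word=0xb1700000
[8+:12] err=617 & 0xfff = 0x269; word=0xb1726900
[5+:3] bank=-3 & 0x7 = 0x5; word=0xb17269a0
[1+:4] prio=0 & 0xf = 0x0; word=0xb17269a0
[0+:1] state=0 & 0x1 = 0x0; word=0xb17269a0
word = 0xb17269a0 → big-endian bytes:
  [0]=0xb1  [1]=0x72  [2]=0x69  [3]=0xa0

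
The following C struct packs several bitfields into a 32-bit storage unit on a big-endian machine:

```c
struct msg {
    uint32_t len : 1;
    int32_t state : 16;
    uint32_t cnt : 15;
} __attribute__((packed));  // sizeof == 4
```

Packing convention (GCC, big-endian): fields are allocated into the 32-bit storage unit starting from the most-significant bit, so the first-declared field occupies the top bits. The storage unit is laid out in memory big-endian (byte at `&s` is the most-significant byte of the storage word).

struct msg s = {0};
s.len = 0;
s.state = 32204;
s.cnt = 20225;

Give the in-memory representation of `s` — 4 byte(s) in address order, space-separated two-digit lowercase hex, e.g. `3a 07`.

len:1 = 0 → 0x0 << 31 → word 0x00000000
state:16 = 32204 → 0x7dcc << 15 → word 0x3ee60000
cnt:15 = 20225 → 0x4f01 << 0 → word 0x3ee64f01
word = 0x3ee64f01 → big-endian bytes:
  [0]=0x3e  [1]=0xe6  [2]=0x4f  [3]=0x01

3e e6 4f 01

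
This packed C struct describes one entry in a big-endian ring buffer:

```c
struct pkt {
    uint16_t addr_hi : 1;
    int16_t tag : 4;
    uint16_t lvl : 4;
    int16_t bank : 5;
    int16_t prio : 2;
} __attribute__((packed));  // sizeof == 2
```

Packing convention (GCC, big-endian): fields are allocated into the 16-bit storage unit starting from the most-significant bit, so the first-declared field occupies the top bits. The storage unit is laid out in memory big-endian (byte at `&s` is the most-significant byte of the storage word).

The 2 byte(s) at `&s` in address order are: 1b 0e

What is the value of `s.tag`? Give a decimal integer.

3

[0]=0x1b [1]=0x0e (big-endian) → word 0x1b0e
addr_hi:1 @ bit 15 → (0x1b0e>>15)&0x1 = 0x0
tag:4 @ bit 11 → (0x1b0e>>11)&0xf = 0x3  ←
lvl:4 @ bit 7 → (0x1b0e>>7)&0xf = 0x6
bank:5 @ bit 2 → (0x1b0e>>2)&0x1f = 0x3
prio:2 @ bit 0 → (0x1b0e>>0)&0x3 = 0x2
tag signed 4b, MSB=0: value = 3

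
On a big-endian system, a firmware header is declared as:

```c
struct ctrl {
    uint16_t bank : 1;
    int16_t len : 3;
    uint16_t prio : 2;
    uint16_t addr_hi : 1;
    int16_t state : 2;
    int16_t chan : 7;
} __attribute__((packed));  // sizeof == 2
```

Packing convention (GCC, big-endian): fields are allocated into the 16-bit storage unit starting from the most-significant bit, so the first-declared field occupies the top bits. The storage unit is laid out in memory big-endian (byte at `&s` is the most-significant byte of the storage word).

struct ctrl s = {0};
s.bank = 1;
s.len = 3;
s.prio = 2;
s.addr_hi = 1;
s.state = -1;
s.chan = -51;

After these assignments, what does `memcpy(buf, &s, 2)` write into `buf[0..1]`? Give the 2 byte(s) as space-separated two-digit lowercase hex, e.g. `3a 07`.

bank:1 = 1 → 0x1 << 15 → word 0x8000
len:3 = 3 → 0x3 << 12 → word 0xb000
prio:2 = 2 → 0x2 << 10 → word 0xb800
addr_hi:1 = 1 → 0x1 << 9 → word 0xba00
state:2 = -1 → 0x3 << 7 → word 0xbb80
chan:7 = -51 → 0x4d << 0 → word 0xbbcd
word = 0xbbcd → big-endian bytes:
  [0]=0xbb  [1]=0xcd

bb cd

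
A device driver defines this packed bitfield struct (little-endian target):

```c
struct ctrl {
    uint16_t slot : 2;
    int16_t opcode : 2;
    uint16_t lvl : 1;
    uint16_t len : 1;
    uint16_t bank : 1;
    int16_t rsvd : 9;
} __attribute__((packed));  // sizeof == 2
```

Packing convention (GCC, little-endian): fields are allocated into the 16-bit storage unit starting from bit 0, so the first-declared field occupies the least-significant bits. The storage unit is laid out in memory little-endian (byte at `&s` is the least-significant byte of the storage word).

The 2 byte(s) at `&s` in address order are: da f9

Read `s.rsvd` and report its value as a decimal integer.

[0]=0xda [1]=0xf9 (little-endian) → word 0xf9da
slot [0+:2] = (word>>0) & 0x3 = 2
opcode [2+:2] = (word>>2) & 0x3 = 2
lvl [4+:1] = (word>>4) & 0x1 = 1
len [5+:1] = (word>>5) & 0x1 = 0
bank [6+:1] = (word>>6) & 0x1 = 1
rsvd [7+:9] = (word>>7) & 0x1ff = 499  ←
rsvd signed 9b, MSB=1: 499 - 512 = -13

-13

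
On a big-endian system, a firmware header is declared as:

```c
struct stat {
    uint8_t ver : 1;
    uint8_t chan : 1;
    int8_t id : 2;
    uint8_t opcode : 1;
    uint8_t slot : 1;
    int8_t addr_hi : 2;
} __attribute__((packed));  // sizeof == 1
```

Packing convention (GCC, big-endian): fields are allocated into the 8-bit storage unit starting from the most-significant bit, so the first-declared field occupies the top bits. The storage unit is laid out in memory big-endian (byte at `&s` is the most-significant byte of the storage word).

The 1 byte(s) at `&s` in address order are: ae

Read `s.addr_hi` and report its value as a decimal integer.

-2

[0]=0xae (big-endian) → word 0xae
ver [7+:1] = (word>>7) & 0x1 = 1
chan [6+:1] = (word>>6) & 0x1 = 0
id [4+:2] = (word>>4) & 0x3 = 2
opcode [3+:1] = (word>>3) & 0x1 = 1
slot [2+:1] = (word>>2) & 0x1 = 1
addr_hi [0+:2] = (word>>0) & 0x3 = 2  ←
addr_hi signed 2b, MSB=1: 2 - 4 = -2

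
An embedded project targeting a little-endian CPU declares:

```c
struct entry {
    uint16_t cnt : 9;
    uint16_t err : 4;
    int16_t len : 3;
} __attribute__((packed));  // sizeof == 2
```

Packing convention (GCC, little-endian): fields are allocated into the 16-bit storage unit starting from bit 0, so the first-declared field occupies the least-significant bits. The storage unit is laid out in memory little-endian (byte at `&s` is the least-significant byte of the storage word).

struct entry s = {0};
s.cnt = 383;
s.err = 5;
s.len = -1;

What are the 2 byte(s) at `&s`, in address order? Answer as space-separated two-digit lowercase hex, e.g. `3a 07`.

[0+:9] cnt=383 & 0x1ff = 0x17f; word=0x017f
[9+:4] err=5 & 0xf = 0x5; word=0x0b7f
[13+:3] len=-1 & 0x7 = 0x7; word=0xeb7f
word = 0xeb7f → little-endian bytes:
  [0]=0x7f  [1]=0xeb

7f eb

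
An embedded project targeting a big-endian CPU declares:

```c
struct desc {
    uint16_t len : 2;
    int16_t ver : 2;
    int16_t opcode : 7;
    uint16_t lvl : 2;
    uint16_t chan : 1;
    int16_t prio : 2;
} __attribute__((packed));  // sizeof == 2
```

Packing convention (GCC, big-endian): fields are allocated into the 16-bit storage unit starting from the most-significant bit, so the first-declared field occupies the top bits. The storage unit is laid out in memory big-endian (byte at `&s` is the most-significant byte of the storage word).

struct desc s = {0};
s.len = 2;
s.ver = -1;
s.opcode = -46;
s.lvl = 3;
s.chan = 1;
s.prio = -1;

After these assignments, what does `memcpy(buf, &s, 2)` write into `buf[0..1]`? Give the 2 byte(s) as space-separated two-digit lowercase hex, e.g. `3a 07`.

len:2 = 2 → 0x2 << 14 → word 0x8000
ver:2 = -1 → 0x3 << 12 → word 0xb000
opcode:7 = -46 → 0x52 << 5 → word 0xba40
lvl:2 = 3 → 0x3 << 3 → word 0xba58
chan:1 = 1 → 0x1 << 2 → word 0xba5c
prio:2 = -1 → 0x3 << 0 → word 0xba5f
word = 0xba5f → big-endian bytes:
  [0]=0xba  [1]=0x5f

ba 5f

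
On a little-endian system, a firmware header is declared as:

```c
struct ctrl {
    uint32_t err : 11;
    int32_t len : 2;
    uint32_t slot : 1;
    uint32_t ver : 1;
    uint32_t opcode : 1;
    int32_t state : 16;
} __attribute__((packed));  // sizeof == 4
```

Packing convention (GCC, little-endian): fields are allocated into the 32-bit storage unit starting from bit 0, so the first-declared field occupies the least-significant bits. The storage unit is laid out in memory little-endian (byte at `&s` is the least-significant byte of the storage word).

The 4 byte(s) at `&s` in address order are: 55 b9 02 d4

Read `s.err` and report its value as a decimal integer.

[0]=0x55 [1]=0xb9 [2]=0x02 [3]=0xd4 (little-endian) → word 0xd402b955
err:11 @ bit 0 → (0xd402b955>>0)&0x7ff = 0x155  ←
len:2 @ bit 11 → (0xd402b955>>11)&0x3 = 0x3
slot:1 @ bit 13 → (0xd402b955>>13)&0x1 = 0x1
ver:1 @ bit 14 → (0xd402b955>>14)&0x1 = 0x0
opcode:1 @ bit 15 → (0xd402b955>>15)&0x1 = 0x1
state:16 @ bit 16 → (0xd402b955>>16)&0xffff = 0xd402

341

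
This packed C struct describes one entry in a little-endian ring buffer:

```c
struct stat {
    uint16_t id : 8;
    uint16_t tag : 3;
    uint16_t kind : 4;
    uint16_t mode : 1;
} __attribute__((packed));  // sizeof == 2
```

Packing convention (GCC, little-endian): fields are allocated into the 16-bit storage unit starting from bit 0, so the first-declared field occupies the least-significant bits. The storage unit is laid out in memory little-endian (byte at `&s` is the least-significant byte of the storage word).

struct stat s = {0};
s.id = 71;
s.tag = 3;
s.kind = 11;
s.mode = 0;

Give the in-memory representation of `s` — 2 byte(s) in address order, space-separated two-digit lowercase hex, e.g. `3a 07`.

47 5b

id:8 = 71 → 0x47 << 0 → word 0x0047
tag:3 = 3 → 0x3 << 8 → word 0x0347
kind:4 = 11 → 0xb << 11 → word 0x5b47
mode:1 = 0 → 0x0 << 15 → word 0x5b47
word = 0x5b47 → little-endian bytes:
  [0]=0x47  [1]=0x5b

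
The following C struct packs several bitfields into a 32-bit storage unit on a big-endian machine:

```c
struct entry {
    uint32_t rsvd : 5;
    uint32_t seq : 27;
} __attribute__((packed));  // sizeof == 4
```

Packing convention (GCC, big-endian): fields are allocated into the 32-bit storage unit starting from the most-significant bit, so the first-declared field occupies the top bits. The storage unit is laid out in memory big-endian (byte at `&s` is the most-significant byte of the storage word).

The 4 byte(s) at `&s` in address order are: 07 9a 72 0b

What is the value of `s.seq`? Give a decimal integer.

[0]=0x07 [1]=0x9a [2]=0x72 [3]=0x0b (big-endian) → word 0x079a720b
rsvd [27+:5] = (word>>27) & 0x1f = 0
seq [0+:27] = (word>>0) & 0x7ffffff = 127562251  ←

127562251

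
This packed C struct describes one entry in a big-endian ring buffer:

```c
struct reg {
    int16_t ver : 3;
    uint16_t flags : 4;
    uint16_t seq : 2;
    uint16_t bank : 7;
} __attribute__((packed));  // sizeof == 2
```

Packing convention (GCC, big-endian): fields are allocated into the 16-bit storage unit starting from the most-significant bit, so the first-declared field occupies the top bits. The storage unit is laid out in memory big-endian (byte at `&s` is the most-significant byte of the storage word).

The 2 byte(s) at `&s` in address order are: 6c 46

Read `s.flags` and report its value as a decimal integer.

[0]=0x6c [1]=0x46 (big-endian) → word 0x6c46
ver [13+:3] = (word>>13) & 0x7 = 3
flags [9+:4] = (word>>9) & 0xf = 6  ←
seq [7+:2] = (word>>7) & 0x3 = 0
bank [0+:7] = (word>>0) & 0x7f = 70

6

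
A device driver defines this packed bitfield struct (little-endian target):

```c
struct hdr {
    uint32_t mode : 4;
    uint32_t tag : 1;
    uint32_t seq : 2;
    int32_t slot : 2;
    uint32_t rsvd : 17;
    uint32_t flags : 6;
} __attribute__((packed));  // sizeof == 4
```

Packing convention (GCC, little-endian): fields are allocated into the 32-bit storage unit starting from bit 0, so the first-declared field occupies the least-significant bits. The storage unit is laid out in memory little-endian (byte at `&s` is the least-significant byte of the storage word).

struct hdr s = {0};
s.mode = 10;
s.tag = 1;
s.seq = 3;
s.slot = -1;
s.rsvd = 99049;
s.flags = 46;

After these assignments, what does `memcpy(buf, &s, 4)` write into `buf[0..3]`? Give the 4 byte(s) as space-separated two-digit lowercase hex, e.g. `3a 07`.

mode (4b) val=10 bits=0xa at bit 0: 0x0000000a
tag (1b) val=1 bits=0x1 at bit 4: 0x0000001a
seq (2b) val=3 bits=0x3 at bit 5: 0x0000007a
slot (2b) val=-1 bits=0x3 at bit 7: 0x000001fa
rsvd (17b) val=99049 bits=0x182e9 at bit 9: 0x0305d3fa
flags (6b) val=46 bits=0x2e at bit 26: 0xbb05d3fa
word = 0xbb05d3fa → little-endian bytes:
  [0]=0xfa  [1]=0xd3  [2]=0x05  [3]=0xbb

fa d3 05 bb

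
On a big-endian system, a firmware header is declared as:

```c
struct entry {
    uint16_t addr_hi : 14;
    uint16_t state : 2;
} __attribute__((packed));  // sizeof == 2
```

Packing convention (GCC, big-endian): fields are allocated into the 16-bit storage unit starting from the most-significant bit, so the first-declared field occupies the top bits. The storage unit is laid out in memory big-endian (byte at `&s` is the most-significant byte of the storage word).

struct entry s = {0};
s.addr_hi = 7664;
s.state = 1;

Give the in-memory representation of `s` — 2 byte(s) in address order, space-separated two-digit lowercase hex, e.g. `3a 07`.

77 c1

addr_hi (14b) val=7664 bits=0x1df0 at bit 2: 0x77c0
state (2b) val=1 bits=0x1 at bit 0: 0x77c1
word = 0x77c1 → big-endian bytes:
  [0]=0x77  [1]=0xc1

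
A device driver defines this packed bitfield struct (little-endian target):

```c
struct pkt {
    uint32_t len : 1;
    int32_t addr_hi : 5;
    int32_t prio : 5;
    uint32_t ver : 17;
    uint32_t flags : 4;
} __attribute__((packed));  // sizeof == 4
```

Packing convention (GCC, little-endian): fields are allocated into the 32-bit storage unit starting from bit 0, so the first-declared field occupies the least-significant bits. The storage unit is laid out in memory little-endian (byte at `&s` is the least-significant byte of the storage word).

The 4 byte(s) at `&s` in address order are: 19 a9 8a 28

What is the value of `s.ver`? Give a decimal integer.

[0]=0x19 [1]=0xa9 [2]=0x8a [3]=0x28 (little-endian) → word 0x288aa919
len:1 @ bit 0 → (0x288aa919>>0)&0x1 = 0x1
addr_hi:5 @ bit 1 → (0x288aa919>>1)&0x1f = 0xc
prio:5 @ bit 6 → (0x288aa919>>6)&0x1f = 0x4
ver:17 @ bit 11 → (0x288aa919>>11)&0x1ffff = 0x11155  ←
flags:4 @ bit 28 → (0x288aa919>>28)&0xf = 0x2

69973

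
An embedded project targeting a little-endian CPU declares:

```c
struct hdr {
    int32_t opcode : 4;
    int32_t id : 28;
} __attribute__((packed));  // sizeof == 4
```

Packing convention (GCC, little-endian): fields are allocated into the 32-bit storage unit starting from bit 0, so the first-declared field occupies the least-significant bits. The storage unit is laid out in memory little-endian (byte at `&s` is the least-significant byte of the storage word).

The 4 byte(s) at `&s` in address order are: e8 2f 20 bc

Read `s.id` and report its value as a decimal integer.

-71171330

[0]=0xe8 [1]=0x2f [2]=0x20 [3]=0xbc (little-endian) → word 0xbc202fe8
opcode:4 @ bit 0 → (0xbc202fe8>>0)&0xf = 0x8
id:28 @ bit 4 → (0xbc202fe8>>4)&0xfffffff = 0xbc202fe  ←
id signed 28b, MSB=1: 197264126 - 268435456 = -71171330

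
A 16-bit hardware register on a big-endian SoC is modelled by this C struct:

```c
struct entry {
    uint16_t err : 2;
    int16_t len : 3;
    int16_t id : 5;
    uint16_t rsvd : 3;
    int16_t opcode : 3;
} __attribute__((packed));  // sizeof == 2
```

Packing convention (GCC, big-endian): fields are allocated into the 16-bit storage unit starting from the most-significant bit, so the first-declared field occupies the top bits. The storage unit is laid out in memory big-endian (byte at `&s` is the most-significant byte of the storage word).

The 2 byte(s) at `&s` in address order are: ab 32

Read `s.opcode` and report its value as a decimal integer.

[0]=0xab [1]=0x32 (big-endian) → word 0xab32
err:2 @ bit 14 → (0xab32>>14)&0x3 = 0x2
len:3 @ bit 11 → (0xab32>>11)&0x7 = 0x5
id:5 @ bit 6 → (0xab32>>6)&0x1f = 0xc
rsvd:3 @ bit 3 → (0xab32>>3)&0x7 = 0x6
opcode:3 @ bit 0 → (0xab32>>0)&0x7 = 0x2  ←
opcode signed 3b, MSB=0: value = 2

2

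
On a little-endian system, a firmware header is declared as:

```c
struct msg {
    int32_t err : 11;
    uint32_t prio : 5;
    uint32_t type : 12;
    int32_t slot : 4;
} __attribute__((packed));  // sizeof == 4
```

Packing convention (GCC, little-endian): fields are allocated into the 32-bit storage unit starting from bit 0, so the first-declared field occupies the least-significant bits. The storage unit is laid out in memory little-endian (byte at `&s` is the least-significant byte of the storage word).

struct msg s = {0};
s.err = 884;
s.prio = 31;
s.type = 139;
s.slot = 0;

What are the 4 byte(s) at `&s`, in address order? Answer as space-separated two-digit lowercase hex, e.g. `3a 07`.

err (11b) val=884 bits=0x374 at bit 0: 0x00000374
prio (5b) val=31 bits=0x1f at bit 11: 0x0000fb74
type (12b) val=139 bits=0x8b at bit 16: 0x008bfb74
slot (4b) val=0 bits=0x0 at bit 28: 0x008bfb74
word = 0x008bfb74 → little-endian bytes:
  [0]=0x74  [1]=0xfb  [2]=0x8b  [3]=0x00

74 fb 8b 00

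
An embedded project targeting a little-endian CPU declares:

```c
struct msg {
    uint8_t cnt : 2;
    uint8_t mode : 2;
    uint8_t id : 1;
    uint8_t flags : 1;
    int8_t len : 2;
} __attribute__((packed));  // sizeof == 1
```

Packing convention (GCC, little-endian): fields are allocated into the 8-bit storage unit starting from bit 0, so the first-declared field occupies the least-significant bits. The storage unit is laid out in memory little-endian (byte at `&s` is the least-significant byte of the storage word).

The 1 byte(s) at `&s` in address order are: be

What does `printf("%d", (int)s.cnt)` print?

2

[0]=0xbe (little-endian) → word 0xbe
cnt:2 @ bit 0 → (0xbe>>0)&0x3 = 0x2  ←
mode:2 @ bit 2 → (0xbe>>2)&0x3 = 0x3
id:1 @ bit 4 → (0xbe>>4)&0x1 = 0x1
flags:1 @ bit 5 → (0xbe>>5)&0x1 = 0x1
len:2 @ bit 6 → (0xbe>>6)&0x3 = 0x2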